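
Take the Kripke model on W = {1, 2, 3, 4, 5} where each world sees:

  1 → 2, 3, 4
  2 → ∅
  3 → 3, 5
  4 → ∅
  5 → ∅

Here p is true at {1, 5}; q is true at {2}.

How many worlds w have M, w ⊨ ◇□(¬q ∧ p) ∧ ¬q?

2

1: ◇□(¬q ∧ p) is T, ¬q is T. ✓
2: ◇□(¬q ∧ p) is F, ¬q is F. ✗
3: ◇□(¬q ∧ p) is T, ¬q is T. ✓
4: ◇□(¬q ∧ p) is F, ¬q is T. ✗
5: ◇□(¬q ∧ p) is F, ¬q is T. ✗
Satisfying worlds: {1, 3}.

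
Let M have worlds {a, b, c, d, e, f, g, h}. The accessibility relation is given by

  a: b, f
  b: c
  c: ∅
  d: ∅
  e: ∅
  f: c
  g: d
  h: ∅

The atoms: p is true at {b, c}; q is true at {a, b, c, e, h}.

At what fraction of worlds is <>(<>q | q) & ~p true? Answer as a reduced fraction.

1/4

a: <>(<>q | q) is T, ~p is T. ✓
b: <>(<>q | q) is T, ~p is F. ✗
c: <>(<>q | q) is F, ~p is F. ✗
d: <>(<>q | q) is F, ~p is T. ✗
e: <>(<>q | q) is F, ~p is T. ✗
f: <>(<>q | q) is T, ~p is T. ✓
g: <>(<>q | q) is F, ~p is T. ✗
h: <>(<>q | q) is F, ~p is T. ✗
That's 2 of 8 worlds, so 2/8 = 1/4.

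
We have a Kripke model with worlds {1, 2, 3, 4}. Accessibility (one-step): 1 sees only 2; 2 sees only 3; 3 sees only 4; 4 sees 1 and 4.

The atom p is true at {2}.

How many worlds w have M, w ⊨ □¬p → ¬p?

3

1: □¬p is F, ¬p is T. ✓
2: □¬p is T, ¬p is F. ✗
3: □¬p is T, ¬p is T. ✓
4: □¬p is T, ¬p is T. ✓
Satisfying worlds: {1, 3, 4}.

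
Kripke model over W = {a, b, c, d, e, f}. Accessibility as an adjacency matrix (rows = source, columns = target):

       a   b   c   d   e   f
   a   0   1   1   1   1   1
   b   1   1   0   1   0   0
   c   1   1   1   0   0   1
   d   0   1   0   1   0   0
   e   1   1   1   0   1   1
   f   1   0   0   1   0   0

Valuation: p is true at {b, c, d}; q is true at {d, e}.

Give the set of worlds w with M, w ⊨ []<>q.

a: successors {b, c, d, e, f}; <>q there: b:T, c:F, d:T, e:T, f:T. ✗
b: successors {a, b, d}; <>q there: a:T, b:T, d:T. ✓
c: successors {a, b, c, f}; <>q there: a:T, b:T, c:F, f:T. ✗
d: successors {b, d}; <>q there: b:T, d:T. ✓
e: successors {a, b, c, e, f}; <>q there: a:T, b:T, c:F, e:T, f:T. ✗
f: successors {a, d}; <>q there: a:T, d:T. ✓

{b, d, f}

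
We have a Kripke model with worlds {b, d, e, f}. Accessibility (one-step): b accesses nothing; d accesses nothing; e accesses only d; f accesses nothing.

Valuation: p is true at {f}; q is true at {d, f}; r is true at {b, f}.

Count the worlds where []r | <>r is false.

1

b: []r is T, <>r is F. ✓
d: []r is T, <>r is F. ✓
e: []r is F, <>r is F. ✗
f: []r is T, <>r is F. ✓
Satisfying worlds: {b, d, f}.
So []r | <>r fails at the other 1 world.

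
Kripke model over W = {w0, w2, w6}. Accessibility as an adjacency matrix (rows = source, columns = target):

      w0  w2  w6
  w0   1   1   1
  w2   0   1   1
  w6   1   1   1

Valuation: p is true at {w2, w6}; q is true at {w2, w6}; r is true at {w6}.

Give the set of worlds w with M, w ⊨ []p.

w0: successors {w0, w2, w6}; p there: w0:F, w2:T, w6:T. ✗
w2: successors {w2, w6}; p there: w2:T, w6:T. ✓
w6: successors {w0, w2, w6}; p there: w0:F, w2:T, w6:T. ✗

{w2}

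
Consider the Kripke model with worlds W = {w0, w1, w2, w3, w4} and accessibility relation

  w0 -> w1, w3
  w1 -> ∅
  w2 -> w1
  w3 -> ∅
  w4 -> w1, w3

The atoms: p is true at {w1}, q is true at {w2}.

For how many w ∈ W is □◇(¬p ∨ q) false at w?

w0: successors {w1, w3}; ◇(¬p ∨ q) there: w1:F, w3:F. ✗
w1: no successors, so □◇(¬p ∨ q) holds vacuously. ✓
w2: successors {w1}; ◇(¬p ∨ q) there: w1:F. ✗
w3: no successors, so □◇(¬p ∨ q) holds vacuously. ✓
w4: successors {w1, w3}; ◇(¬p ∨ q) there: w1:F, w3:F. ✗
Satisfying worlds: {w1, w3}.
So □◇(¬p ∨ q) fails at the other 3 worlds.

3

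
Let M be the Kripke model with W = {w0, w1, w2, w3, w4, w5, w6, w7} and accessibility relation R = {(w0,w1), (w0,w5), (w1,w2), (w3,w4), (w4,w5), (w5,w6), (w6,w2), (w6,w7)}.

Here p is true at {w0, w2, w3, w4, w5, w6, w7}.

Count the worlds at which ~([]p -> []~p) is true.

w0: []p -> []~p is T. ✗
w1: []p -> []~p is F. ✓
w2: []p -> []~p is T. ✗
w3: []p -> []~p is F. ✓
w4: []p -> []~p is F. ✓
w5: []p -> []~p is F. ✓
w6: []p -> []~p is F. ✓
w7: []p -> []~p is T. ✗
Satisfying worlds: {w1, w3, w4, w5, w6}.

5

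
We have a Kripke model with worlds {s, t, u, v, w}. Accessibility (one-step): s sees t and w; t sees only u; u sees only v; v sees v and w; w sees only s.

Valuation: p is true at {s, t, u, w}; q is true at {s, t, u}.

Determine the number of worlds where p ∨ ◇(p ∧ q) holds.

s: p is T, ◇(p ∧ q) is T. ✓
t: p is T, ◇(p ∧ q) is T. ✓
u: p is T, ◇(p ∧ q) is F. ✓
v: p is F, ◇(p ∧ q) is F. ✗
w: p is T, ◇(p ∧ q) is T. ✓
Satisfying worlds: {s, t, u, w}.

4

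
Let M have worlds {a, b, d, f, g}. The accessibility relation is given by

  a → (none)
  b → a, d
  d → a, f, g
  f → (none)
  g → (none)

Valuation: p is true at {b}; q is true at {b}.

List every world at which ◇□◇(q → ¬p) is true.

{b, d}

a: no successors, so ◇□◇(q → ¬p) fails. ✗
b: successors {a, d}; □◇(q → ¬p) there: a:T, d:F. ✓
d: successors {a, f, g}; □◇(q → ¬p) there: a:T, f:T, g:T. ✓
f: no successors, so ◇□◇(q → ¬p) fails. ✗
g: no successors, so ◇□◇(q → ¬p) fails. ✗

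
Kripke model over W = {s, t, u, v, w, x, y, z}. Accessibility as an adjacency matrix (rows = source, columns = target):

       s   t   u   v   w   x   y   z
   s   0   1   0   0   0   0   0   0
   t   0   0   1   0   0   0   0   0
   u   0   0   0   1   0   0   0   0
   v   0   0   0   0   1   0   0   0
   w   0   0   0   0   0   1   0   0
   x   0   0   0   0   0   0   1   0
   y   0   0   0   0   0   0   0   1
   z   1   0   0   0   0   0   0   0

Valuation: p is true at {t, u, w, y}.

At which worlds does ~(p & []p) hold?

s: p & []p is F. ✓
t: p & []p is T. ✗
u: p & []p is F. ✓
v: p & []p is F. ✓
w: p & []p is F. ✓
x: p & []p is F. ✓
y: p & []p is F. ✓
z: p & []p is F. ✓

{s, u, v, w, x, y, z}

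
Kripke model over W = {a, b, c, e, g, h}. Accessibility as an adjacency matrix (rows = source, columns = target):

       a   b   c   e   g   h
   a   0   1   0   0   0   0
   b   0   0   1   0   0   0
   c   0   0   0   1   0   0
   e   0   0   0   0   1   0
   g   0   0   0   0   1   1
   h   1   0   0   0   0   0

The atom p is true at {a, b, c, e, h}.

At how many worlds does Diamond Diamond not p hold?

a: successors {b}; Diamond not p there: b:F. ✗
b: successors {c}; Diamond not p there: c:F. ✗
c: successors {e}; Diamond not p there: e:T. ✓
e: successors {g}; Diamond not p there: g:T. ✓
g: successors {g, h}; Diamond not p there: g:T, h:F. ✓
h: successors {a}; Diamond not p there: a:F. ✗
Satisfying worlds: {c, e, g}.

3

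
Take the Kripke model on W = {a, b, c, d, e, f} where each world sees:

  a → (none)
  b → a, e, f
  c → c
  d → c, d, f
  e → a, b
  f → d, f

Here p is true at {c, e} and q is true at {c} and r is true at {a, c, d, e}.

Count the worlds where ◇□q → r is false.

a: ◇□q is F, r is T. ✓
b: ◇□q is T, r is F. ✗
c: ◇□q is T, r is T. ✓
d: ◇□q is T, r is T. ✓
e: ◇□q is T, r is T. ✓
f: ◇□q is F, r is F. ✓
Satisfying worlds: {a, c, d, e, f}.
So ◇□q → r fails at the other 1 world.

1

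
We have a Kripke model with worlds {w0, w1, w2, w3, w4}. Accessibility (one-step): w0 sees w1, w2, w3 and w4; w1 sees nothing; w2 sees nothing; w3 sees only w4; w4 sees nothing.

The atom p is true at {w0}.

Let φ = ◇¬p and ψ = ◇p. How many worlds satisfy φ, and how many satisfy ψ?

For ◇¬p:
w0: successors {w1, w2, w3, w4}; ¬p there: w1:T, w2:T, w3:T, w4:T. ✓
w1: no successors, so ◇¬p fails. ✗
w2: no successors, so ◇¬p fails. ✗
w3: successors {w4}; ¬p there: w4:T. ✓
w4: no successors, so ◇¬p fails. ✗
— 2 worlds.
For ◇p:
w0: successors {w1, w2, w3, w4}; p there: w1:F, w2:F, w3:F, w4:F. ✗
w1: no successors, so ◇p fails. ✗
w2: no successors, so ◇p fails. ✗
w3: successors {w4}; p there: w4:F. ✗
w4: no successors, so ◇p fails. ✗
— 0 worlds.

2 and 0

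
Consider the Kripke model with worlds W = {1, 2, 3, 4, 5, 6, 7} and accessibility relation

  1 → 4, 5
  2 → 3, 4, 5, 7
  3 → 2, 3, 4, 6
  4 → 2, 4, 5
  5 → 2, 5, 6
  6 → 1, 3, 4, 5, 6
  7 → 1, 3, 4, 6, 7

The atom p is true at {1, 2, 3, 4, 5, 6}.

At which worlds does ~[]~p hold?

{1, 2, 3, 4, 5, 6, 7}

1: []~p is F. ✓
2: []~p is F. ✓
3: []~p is F. ✓
4: []~p is F. ✓
5: []~p is F. ✓
6: []~p is F. ✓
7: []~p is F. ✓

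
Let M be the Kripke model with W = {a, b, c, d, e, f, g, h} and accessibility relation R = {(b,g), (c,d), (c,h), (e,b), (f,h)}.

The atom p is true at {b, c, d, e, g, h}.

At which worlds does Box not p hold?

a: no successors, so Box not p holds vacuously. ✓
b: successors {g}; not p there: g:F. ✗
c: successors {d, h}; not p there: d:F, h:F. ✗
d: no successors, so Box not p holds vacuously. ✓
e: successors {b}; not p there: b:F. ✗
f: successors {h}; not p there: h:F. ✗
g: no successors, so Box not p holds vacuously. ✓
h: no successors, so Box not p holds vacuously. ✓

{a, d, g, h}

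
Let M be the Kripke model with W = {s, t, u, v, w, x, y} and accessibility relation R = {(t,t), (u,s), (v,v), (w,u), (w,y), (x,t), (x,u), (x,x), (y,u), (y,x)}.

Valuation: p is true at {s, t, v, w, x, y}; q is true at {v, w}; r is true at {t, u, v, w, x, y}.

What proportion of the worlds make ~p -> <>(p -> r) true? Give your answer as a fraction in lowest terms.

s: ~p is F, <>(p -> r) is F. ✓
t: ~p is F, <>(p -> r) is T. ✓
u: ~p is T, <>(p -> r) is F. ✗
v: ~p is F, <>(p -> r) is T. ✓
w: ~p is F, <>(p -> r) is T. ✓
x: ~p is F, <>(p -> r) is T. ✓
y: ~p is F, <>(p -> r) is T. ✓
That's 6 of 7 worlds, so 6/7.

6/7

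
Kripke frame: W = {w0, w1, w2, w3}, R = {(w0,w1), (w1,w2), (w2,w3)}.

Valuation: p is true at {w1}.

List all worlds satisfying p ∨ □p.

w0: p is F, □p is T. ✓
w1: p is T, □p is F. ✓
w2: p is F, □p is F. ✗
w3: p is F, □p is T. ✓

{w0, w1, w3}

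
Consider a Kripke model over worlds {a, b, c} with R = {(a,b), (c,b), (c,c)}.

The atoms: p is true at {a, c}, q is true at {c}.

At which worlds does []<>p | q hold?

{b, c}

a: []<>p is F, q is F. ✗
b: []<>p is T, q is F. ✓
c: []<>p is F, q is T. ✓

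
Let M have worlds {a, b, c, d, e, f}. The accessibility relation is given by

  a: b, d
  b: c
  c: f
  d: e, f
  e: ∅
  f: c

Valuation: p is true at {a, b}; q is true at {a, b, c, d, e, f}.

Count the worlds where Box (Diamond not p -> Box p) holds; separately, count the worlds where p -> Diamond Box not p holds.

1 and 6

For Box (Diamond not p -> Box p):
a: successors {b, d}; Diamond not p -> Box p there: b:F, d:F. ✗
b: successors {c}; Diamond not p -> Box p there: c:F. ✗
c: successors {f}; Diamond not p -> Box p there: f:F. ✗
d: successors {e, f}; Diamond not p -> Box p there: e:T, f:F. ✗
e: no successors, so Box (Diamond not p -> Box p) holds vacuously. ✓
f: successors {c}; Diamond not p -> Box p there: c:F. ✗
— 1 world.
For p -> Diamond Box not p:
a: p is T, Diamond Box not p is T. ✓
b: p is T, Diamond Box not p is T. ✓
c: p is F, Diamond Box not p is T. ✓
d: p is F, Diamond Box not p is T. ✓
e: p is F, Diamond Box not p is F. ✓
f: p is F, Diamond Box not p is T. ✓
— 6 worlds.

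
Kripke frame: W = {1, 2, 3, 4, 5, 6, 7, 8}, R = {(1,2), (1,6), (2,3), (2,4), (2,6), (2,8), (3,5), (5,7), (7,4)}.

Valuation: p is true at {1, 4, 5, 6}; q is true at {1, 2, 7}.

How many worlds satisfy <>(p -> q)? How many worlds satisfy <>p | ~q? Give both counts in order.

3 and 8

For <>(p -> q):
1: successors {2, 6}; p -> q there: 2:T, 6:F. ✓
2: successors {3, 4, 6, 8}; p -> q there: 3:T, 4:F, 6:F, 8:T. ✓
3: successors {5}; p -> q there: 5:F. ✗
4: no successors, so <>(p -> q) fails. ✗
5: successors {7}; p -> q there: 7:T. ✓
6: no successors, so <>(p -> q) fails. ✗
7: successors {4}; p -> q there: 4:F. ✗
8: no successors, so <>(p -> q) fails. ✗
— 3 worlds.
For <>p | ~q:
1: <>p is T, ~q is F. ✓
2: <>p is T, ~q is F. ✓
3: <>p is T, ~q is T. ✓
4: <>p is F, ~q is T. ✓
5: <>p is F, ~q is T. ✓
6: <>p is F, ~q is T. ✓
7: <>p is T, ~q is F. ✓
8: <>p is F, ~q is T. ✓
— 8 worlds.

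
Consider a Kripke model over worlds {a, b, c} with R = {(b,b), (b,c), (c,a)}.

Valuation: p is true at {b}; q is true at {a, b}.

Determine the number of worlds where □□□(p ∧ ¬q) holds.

2

a: no successors, so □□□(p ∧ ¬q) holds vacuously. ✓
b: successors {b, c}; □□(p ∧ ¬q) there: b:F, c:T. ✗
c: successors {a}; □□(p ∧ ¬q) there: a:T. ✓
Satisfying worlds: {a, c}.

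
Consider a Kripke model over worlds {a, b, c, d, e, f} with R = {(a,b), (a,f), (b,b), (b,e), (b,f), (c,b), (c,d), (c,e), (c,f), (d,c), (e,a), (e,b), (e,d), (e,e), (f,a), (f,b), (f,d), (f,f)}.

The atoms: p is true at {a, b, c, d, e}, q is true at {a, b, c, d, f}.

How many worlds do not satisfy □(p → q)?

a: successors {b, f}; p → q there: b:T, f:T. ✓
b: successors {b, e, f}; p → q there: b:T, e:F, f:T. ✗
c: successors {b, d, e, f}; p → q there: b:T, d:T, e:F, f:T. ✗
d: successors {c}; p → q there: c:T. ✓
e: successors {a, b, d, e}; p → q there: a:T, b:T, d:T, e:F. ✗
f: successors {a, b, d, f}; p → q there: a:T, b:T, d:T, f:T. ✓
Satisfying worlds: {a, d, f}.
So □(p → q) fails at the other 3 worlds.

3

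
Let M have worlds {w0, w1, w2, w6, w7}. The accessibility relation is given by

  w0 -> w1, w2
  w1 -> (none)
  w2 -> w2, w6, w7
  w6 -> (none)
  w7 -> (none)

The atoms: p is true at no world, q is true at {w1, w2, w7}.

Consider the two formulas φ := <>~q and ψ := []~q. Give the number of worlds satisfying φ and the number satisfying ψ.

1 and 3

For <>~q:
w0: successors {w1, w2}; ~q there: w1:F, w2:F. ✗
w1: no successors, so <>~q fails. ✗
w2: successors {w2, w6, w7}; ~q there: w2:F, w6:T, w7:F. ✓
w6: no successors, so <>~q fails. ✗
w7: no successors, so <>~q fails. ✗
— 1 world.
For []~q:
w0: successors {w1, w2}; ~q there: w1:F, w2:F. ✗
w1: no successors, so []~q holds vacuously. ✓
w2: successors {w2, w6, w7}; ~q there: w2:F, w6:T, w7:F. ✗
w6: no successors, so []~q holds vacuously. ✓
w7: no successors, so []~q holds vacuously. ✓
— 3 worlds.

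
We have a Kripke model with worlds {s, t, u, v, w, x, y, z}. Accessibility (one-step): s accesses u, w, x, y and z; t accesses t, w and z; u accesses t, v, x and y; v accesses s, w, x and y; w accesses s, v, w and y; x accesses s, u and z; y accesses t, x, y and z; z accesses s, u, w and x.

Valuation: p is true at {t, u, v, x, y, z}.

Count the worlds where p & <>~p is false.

4

s: p is F, <>~p is T. ✗
t: p is T, <>~p is T. ✓
u: p is T, <>~p is F. ✗
v: p is T, <>~p is T. ✓
w: p is F, <>~p is T. ✗
x: p is T, <>~p is T. ✓
y: p is T, <>~p is F. ✗
z: p is T, <>~p is T. ✓
Satisfying worlds: {t, v, x, z}.
So p & <>~p fails at the other 4 worlds.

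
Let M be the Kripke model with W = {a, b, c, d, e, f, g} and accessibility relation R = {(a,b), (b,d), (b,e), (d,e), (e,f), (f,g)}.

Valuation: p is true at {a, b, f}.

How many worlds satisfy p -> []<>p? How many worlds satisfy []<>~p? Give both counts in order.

4 and 4

For p -> []<>p:
a: p is T, []<>p is F. ✗
b: p is T, []<>p is F. ✗
c: p is F, []<>p is T. ✓
d: p is F, []<>p is T. ✓
e: p is F, []<>p is F. ✓
f: p is T, []<>p is F. ✗
g: p is F, []<>p is T. ✓
— 4 worlds.
For []<>~p:
a: successors {b}; <>~p there: b:T. ✓
b: successors {d, e}; <>~p there: d:T, e:F. ✗
c: no successors, so []<>~p holds vacuously. ✓
d: successors {e}; <>~p there: e:F. ✗
e: successors {f}; <>~p there: f:T. ✓
f: successors {g}; <>~p there: g:F. ✗
g: no successors, so []<>~p holds vacuously. ✓
— 4 worlds.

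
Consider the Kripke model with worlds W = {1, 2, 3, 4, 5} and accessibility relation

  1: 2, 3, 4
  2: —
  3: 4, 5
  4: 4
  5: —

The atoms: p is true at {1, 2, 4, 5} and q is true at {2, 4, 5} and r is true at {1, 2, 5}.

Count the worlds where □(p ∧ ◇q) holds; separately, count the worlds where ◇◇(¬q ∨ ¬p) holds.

3 and 0

For □(p ∧ ◇q):
1: successors {2, 3, 4}; p ∧ ◇q there: 2:F, 3:F, 4:T. ✗
2: no successors, so □(p ∧ ◇q) holds vacuously. ✓
3: successors {4, 5}; p ∧ ◇q there: 4:T, 5:F. ✗
4: successors {4}; p ∧ ◇q there: 4:T. ✓
5: no successors, so □(p ∧ ◇q) holds vacuously. ✓
— 3 worlds.
For ◇◇(¬q ∨ ¬p):
1: successors {2, 3, 4}; ◇(¬q ∨ ¬p) there: 2:F, 3:F, 4:F. ✗
2: no successors, so ◇◇(¬q ∨ ¬p) fails. ✗
3: successors {4, 5}; ◇(¬q ∨ ¬p) there: 4:F, 5:F. ✗
4: successors {4}; ◇(¬q ∨ ¬p) there: 4:F. ✗
5: no successors, so ◇◇(¬q ∨ ¬p) fails. ✗
— 0 worlds.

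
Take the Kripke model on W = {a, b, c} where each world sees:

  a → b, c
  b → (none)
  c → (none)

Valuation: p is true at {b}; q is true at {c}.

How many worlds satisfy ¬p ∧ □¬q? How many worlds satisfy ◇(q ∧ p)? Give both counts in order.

1 and 0

For ¬p ∧ □¬q:
a: ¬p is T, □¬q is F. ✗
b: ¬p is F, □¬q is T. ✗
c: ¬p is T, □¬q is T. ✓
— 1 world.
For ◇(q ∧ p):
a: successors {b, c}; q ∧ p there: b:F, c:F. ✗
b: no successors, so ◇(q ∧ p) fails. ✗
c: no successors, so ◇(q ∧ p) fails. ✗
— 0 worlds.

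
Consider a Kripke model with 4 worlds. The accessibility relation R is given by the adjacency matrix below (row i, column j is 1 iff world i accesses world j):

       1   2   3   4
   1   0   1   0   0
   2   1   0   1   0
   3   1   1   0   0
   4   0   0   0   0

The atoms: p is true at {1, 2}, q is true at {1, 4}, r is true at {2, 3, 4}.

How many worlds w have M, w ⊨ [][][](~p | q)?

1

1: successors {2}; [][](~p | q) there: 2:F. ✗
2: successors {1, 3}; [][](~p | q) there: 1:T, 3:F. ✗
3: successors {1, 2}; [][](~p | q) there: 1:T, 2:F. ✗
4: no successors, so [][][](~p | q) holds vacuously. ✓
Satisfying worlds: {4}.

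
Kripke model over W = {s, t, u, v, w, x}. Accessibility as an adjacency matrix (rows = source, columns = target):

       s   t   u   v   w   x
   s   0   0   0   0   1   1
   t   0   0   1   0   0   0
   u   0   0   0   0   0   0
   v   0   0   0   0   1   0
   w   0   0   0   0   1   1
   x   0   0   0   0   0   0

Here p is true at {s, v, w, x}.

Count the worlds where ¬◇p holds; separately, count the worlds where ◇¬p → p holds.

3 and 5

For ¬◇p:
s: ◇p is T. ✗
t: ◇p is F. ✓
u: ◇p is F. ✓
v: ◇p is T. ✗
w: ◇p is T. ✗
x: ◇p is F. ✓
— 3 worlds.
For ◇¬p → p:
s: ◇¬p is F, p is T. ✓
t: ◇¬p is T, p is F. ✗
u: ◇¬p is F, p is F. ✓
v: ◇¬p is F, p is T. ✓
w: ◇¬p is F, p is T. ✓
x: ◇¬p is F, p is T. ✓
— 5 worlds.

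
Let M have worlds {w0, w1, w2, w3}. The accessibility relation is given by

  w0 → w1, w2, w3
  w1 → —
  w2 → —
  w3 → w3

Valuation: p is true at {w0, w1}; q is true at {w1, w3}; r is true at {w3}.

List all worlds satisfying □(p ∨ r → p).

w0: successors {w1, w2, w3}; p ∨ r → p there: w1:T, w2:T, w3:F. ✗
w1: no successors, so □(p ∨ r → p) holds vacuously. ✓
w2: no successors, so □(p ∨ r → p) holds vacuously. ✓
w3: successors {w3}; p ∨ r → p there: w3:F. ✗

{w1, w2}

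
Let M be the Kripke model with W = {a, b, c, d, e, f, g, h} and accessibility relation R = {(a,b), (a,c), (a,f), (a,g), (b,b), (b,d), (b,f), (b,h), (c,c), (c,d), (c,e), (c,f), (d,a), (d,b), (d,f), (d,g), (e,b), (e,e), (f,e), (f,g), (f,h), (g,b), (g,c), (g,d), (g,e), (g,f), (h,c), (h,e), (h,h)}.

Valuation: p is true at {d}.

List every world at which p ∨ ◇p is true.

a: p is F, ◇p is F. ✗
b: p is F, ◇p is T. ✓
c: p is F, ◇p is T. ✓
d: p is T, ◇p is F. ✓
e: p is F, ◇p is F. ✗
f: p is F, ◇p is F. ✗
g: p is F, ◇p is T. ✓
h: p is F, ◇p is F. ✗

{b, c, d, g}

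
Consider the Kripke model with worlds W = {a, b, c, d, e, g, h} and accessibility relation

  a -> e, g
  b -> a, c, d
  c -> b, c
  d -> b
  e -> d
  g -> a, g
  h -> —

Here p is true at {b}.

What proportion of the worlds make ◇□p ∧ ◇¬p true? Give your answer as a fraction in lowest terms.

a: ◇□p is F, ◇¬p is T. ✗
b: ◇□p is T, ◇¬p is T. ✓
c: ◇□p is F, ◇¬p is T. ✗
d: ◇□p is F, ◇¬p is F. ✗
e: ◇□p is T, ◇¬p is T. ✓
g: ◇□p is F, ◇¬p is T. ✗
h: ◇□p is F, ◇¬p is F. ✗
That's 2 of 7 worlds, so 2/7.

2/7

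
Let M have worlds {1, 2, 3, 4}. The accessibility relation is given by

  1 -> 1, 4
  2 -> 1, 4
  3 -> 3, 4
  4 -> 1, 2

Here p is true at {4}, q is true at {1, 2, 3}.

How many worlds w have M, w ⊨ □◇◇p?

1: successors {1, 4}; ◇◇p there: 1:T, 4:T. ✓
2: successors {1, 4}; ◇◇p there: 1:T, 4:T. ✓
3: successors {3, 4}; ◇◇p there: 3:T, 4:T. ✓
4: successors {1, 2}; ◇◇p there: 1:T, 2:T. ✓
Satisfying worlds: {1, 2, 3, 4}.

4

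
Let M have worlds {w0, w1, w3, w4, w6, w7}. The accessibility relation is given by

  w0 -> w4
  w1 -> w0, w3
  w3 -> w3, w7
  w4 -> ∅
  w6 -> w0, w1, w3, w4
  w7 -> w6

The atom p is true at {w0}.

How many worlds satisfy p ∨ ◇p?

3

w0: p is T, ◇p is F. ✓
w1: p is F, ◇p is T. ✓
w3: p is F, ◇p is F. ✗
w4: p is F, ◇p is F. ✗
w6: p is F, ◇p is T. ✓
w7: p is F, ◇p is F. ✗
Satisfying worlds: {w0, w1, w6}.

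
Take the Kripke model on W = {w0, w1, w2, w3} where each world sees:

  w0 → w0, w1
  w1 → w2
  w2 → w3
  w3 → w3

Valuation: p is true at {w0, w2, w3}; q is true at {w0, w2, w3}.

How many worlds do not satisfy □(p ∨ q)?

w0: successors {w0, w1}; p ∨ q there: w0:T, w1:F. ✗
w1: successors {w2}; p ∨ q there: w2:T. ✓
w2: successors {w3}; p ∨ q there: w3:T. ✓
w3: successors {w3}; p ∨ q there: w3:T. ✓
Satisfying worlds: {w1, w2, w3}.
So □(p ∨ q) fails at the other 1 world.

1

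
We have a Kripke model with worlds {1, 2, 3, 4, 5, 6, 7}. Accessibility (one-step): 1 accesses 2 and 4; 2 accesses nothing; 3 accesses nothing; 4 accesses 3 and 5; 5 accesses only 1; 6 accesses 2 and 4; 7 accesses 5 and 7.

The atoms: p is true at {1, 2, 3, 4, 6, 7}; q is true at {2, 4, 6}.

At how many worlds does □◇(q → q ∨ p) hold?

1: successors {2, 4}; ◇(q → q ∨ p) there: 2:F, 4:T. ✗
2: no successors, so □◇(q → q ∨ p) holds vacuously. ✓
3: no successors, so □◇(q → q ∨ p) holds vacuously. ✓
4: successors {3, 5}; ◇(q → q ∨ p) there: 3:F, 5:T. ✗
5: successors {1}; ◇(q → q ∨ p) there: 1:T. ✓
6: successors {2, 4}; ◇(q → q ∨ p) there: 2:F, 4:T. ✗
7: successors {5, 7}; ◇(q → q ∨ p) there: 5:T, 7:T. ✓
Satisfying worlds: {2, 3, 5, 7}.

4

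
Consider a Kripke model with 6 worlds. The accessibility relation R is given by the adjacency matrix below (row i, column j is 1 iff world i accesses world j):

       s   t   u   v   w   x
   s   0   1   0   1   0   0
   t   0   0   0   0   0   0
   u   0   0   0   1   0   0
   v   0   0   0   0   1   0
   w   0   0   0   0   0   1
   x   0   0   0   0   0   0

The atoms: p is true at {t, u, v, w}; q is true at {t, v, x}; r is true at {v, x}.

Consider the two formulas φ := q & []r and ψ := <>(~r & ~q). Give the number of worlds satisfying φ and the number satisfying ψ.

For q & []r:
s: q is F, []r is F. ✗
t: q is T, []r is T. ✓
u: q is F, []r is T. ✗
v: q is T, []r is F. ✗
w: q is F, []r is T. ✗
x: q is T, []r is T. ✓
— 2 worlds.
For <>(~r & ~q):
s: successors {t, v}; ~r & ~q there: t:F, v:F. ✗
t: no successors, so <>(~r & ~q) fails. ✗
u: successors {v}; ~r & ~q there: v:F. ✗
v: successors {w}; ~r & ~q there: w:T. ✓
w: successors {x}; ~r & ~q there: x:F. ✗
x: no successors, so <>(~r & ~q) fails. ✗
— 1 world.

2 and 1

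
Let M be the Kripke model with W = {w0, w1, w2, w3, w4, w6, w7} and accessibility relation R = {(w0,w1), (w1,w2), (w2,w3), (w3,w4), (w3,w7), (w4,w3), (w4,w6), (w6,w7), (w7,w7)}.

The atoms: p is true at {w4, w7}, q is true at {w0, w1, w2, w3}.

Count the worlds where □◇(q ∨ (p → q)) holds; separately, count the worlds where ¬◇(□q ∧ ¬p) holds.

2 and 5

For □◇(q ∨ (p → q)):
w0: successors {w1}; ◇(q ∨ (p → q)) there: w1:T. ✓
w1: successors {w2}; ◇(q ∨ (p → q)) there: w2:T. ✓
w2: successors {w3}; ◇(q ∨ (p → q)) there: w3:F. ✗
w3: successors {w4, w7}; ◇(q ∨ (p → q)) there: w4:T, w7:F. ✗
w4: successors {w3, w6}; ◇(q ∨ (p → q)) there: w3:F, w6:F. ✗
w6: successors {w7}; ◇(q ∨ (p → q)) there: w7:F. ✗
w7: successors {w7}; ◇(q ∨ (p → q)) there: w7:F. ✗
— 2 worlds.
For ¬◇(□q ∧ ¬p):
w0: ◇(□q ∧ ¬p) is T. ✗
w1: ◇(□q ∧ ¬p) is T. ✗
w2: ◇(□q ∧ ¬p) is F. ✓
w3: ◇(□q ∧ ¬p) is F. ✓
w4: ◇(□q ∧ ¬p) is F. ✓
w6: ◇(□q ∧ ¬p) is F. ✓
w7: ◇(□q ∧ ¬p) is F. ✓
— 5 worlds.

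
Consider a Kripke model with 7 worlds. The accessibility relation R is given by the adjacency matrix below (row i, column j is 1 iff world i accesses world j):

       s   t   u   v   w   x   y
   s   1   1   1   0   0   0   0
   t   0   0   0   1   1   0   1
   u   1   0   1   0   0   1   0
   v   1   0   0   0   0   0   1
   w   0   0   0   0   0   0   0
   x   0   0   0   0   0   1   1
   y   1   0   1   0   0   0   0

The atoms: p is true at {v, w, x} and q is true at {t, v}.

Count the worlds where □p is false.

6

s: successors {s, t, u}; p there: s:F, t:F, u:F. ✗
t: successors {v, w, y}; p there: v:T, w:T, y:F. ✗
u: successors {s, u, x}; p there: s:F, u:F, x:T. ✗
v: successors {s, y}; p there: s:F, y:F. ✗
w: no successors, so □p holds vacuously. ✓
x: successors {x, y}; p there: x:T, y:F. ✗
y: successors {s, u}; p there: s:F, u:F. ✗
Satisfying worlds: {w}.
So □p fails at the other 6 worlds.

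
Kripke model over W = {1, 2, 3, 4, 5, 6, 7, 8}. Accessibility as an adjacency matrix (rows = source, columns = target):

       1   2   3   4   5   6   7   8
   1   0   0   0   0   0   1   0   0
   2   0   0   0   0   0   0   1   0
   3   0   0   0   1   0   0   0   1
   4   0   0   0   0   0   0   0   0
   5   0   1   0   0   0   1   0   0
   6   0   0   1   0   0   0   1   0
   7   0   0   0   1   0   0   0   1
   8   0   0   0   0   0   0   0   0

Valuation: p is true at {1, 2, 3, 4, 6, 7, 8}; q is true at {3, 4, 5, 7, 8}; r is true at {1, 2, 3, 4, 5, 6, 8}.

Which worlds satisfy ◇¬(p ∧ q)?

{1, 5}

1: successors {6}; ¬(p ∧ q) there: 6:T. ✓
2: successors {7}; ¬(p ∧ q) there: 7:F. ✗
3: successors {4, 8}; ¬(p ∧ q) there: 4:F, 8:F. ✗
4: no successors, so ◇¬(p ∧ q) fails. ✗
5: successors {2, 6}; ¬(p ∧ q) there: 2:T, 6:T. ✓
6: successors {3, 7}; ¬(p ∧ q) there: 3:F, 7:F. ✗
7: successors {4, 8}; ¬(p ∧ q) there: 4:F, 8:F. ✗
8: no successors, so ◇¬(p ∧ q) fails. ✗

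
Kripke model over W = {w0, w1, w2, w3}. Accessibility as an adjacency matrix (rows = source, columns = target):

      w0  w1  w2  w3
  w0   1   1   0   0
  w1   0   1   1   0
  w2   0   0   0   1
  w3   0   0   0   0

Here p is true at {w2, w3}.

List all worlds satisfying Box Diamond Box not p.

{w3}

w0: successors {w0, w1}; Diamond Box not p there: w0:T, w1:F. ✗
w1: successors {w1, w2}; Diamond Box not p there: w1:F, w2:T. ✗
w2: successors {w3}; Diamond Box not p there: w3:F. ✗
w3: no successors, so Box Diamond Box not p holds vacuously. ✓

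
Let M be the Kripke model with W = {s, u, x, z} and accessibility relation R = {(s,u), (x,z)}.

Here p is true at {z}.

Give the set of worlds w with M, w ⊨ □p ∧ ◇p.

{x}

s: □p is F, ◇p is F. ✗
u: □p is T, ◇p is F. ✗
x: □p is T, ◇p is T. ✓
z: □p is T, ◇p is F. ✗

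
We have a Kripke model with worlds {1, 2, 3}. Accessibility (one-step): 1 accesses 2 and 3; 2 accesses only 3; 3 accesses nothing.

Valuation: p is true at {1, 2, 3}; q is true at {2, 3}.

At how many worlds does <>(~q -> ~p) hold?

1: successors {2, 3}; ~q -> ~p there: 2:T, 3:T. ✓
2: successors {3}; ~q -> ~p there: 3:T. ✓
3: no successors, so <>(~q -> ~p) fails. ✗
Satisfying worlds: {1, 2}.

2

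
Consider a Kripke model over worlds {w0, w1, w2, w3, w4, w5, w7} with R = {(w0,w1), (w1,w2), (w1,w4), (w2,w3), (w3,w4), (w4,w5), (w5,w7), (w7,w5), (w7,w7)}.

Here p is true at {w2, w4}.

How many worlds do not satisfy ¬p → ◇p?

w0: ¬p is T, ◇p is F. ✗
w1: ¬p is T, ◇p is T. ✓
w2: ¬p is F, ◇p is F. ✓
w3: ¬p is T, ◇p is T. ✓
w4: ¬p is F, ◇p is F. ✓
w5: ¬p is T, ◇p is F. ✗
w7: ¬p is T, ◇p is F. ✗
Satisfying worlds: {w1, w2, w3, w4}.
So ¬p → ◇p fails at the other 3 worlds.

3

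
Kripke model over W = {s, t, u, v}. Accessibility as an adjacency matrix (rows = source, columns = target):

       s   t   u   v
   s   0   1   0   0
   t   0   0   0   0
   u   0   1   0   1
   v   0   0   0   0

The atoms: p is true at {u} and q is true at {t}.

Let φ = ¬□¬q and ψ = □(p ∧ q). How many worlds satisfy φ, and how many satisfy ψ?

For ¬□¬q:
s: □¬q is F. ✓
t: □¬q is T. ✗
u: □¬q is F. ✓
v: □¬q is T. ✗
— 2 worlds.
For □(p ∧ q):
s: successors {t}; p ∧ q there: t:F. ✗
t: no successors, so □(p ∧ q) holds vacuously. ✓
u: successors {t, v}; p ∧ q there: t:F, v:F. ✗
v: no successors, so □(p ∧ q) holds vacuously. ✓
— 2 worlds.

2 and 2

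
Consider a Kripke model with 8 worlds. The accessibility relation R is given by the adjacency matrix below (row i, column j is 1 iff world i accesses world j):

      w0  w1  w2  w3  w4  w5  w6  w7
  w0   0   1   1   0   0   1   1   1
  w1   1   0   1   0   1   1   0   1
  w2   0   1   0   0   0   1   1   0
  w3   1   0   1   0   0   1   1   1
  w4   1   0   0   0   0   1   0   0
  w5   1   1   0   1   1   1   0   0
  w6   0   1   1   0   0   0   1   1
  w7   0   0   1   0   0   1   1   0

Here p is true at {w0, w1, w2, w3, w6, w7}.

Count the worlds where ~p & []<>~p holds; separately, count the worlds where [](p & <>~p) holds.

For ~p & []<>~p:
w0: ~p is F, []<>~p is F. ✗
w1: ~p is F, []<>~p is T. ✗
w2: ~p is F, []<>~p is F. ✗
w3: ~p is F, []<>~p is F. ✗
w4: ~p is T, []<>~p is T. ✓
w5: ~p is T, []<>~p is T. ✓
w6: ~p is F, []<>~p is F. ✗
w7: ~p is F, []<>~p is F. ✗
— 2 worlds.
For [](p & <>~p):
w0: successors {w1, w2, w5, w6, w7}; p & <>~p there: w1:T, w2:T, w5:F, w6:F, w7:T. ✗
w1: successors {w0, w2, w4, w5, w7}; p & <>~p there: w0:T, w2:T, w4:F, w5:F, w7:T. ✗
w2: successors {w1, w5, w6}; p & <>~p there: w1:T, w5:F, w6:F. ✗
w3: successors {w0, w2, w5, w6, w7}; p & <>~p there: w0:T, w2:T, w5:F, w6:F, w7:T. ✗
w4: successors {w0, w5}; p & <>~p there: w0:T, w5:F. ✗
w5: successors {w0, w1, w3, w4, w5}; p & <>~p there: w0:T, w1:T, w3:T, w4:F, w5:F. ✗
w6: successors {w1, w2, w6, w7}; p & <>~p there: w1:T, w2:T, w6:F, w7:T. ✗
w7: successors {w2, w5, w6}; p & <>~p there: w2:T, w5:F, w6:F. ✗
— 0 worlds.

2 and 0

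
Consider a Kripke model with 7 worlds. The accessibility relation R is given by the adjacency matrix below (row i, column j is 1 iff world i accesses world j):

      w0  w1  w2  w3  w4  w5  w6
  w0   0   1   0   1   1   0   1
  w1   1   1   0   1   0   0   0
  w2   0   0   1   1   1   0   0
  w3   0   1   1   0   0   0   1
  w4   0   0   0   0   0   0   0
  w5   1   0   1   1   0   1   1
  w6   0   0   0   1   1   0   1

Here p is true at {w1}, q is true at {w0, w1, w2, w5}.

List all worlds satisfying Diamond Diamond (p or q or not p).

w0: successors {w1, w3, w4, w6}; Diamond (p or q or not p) there: w1:T, w3:T, w4:F, w6:T. ✓
w1: successors {w0, w1, w3}; Diamond (p or q or not p) there: w0:T, w1:T, w3:T. ✓
w2: successors {w2, w3, w4}; Diamond (p or q or not p) there: w2:T, w3:T, w4:F. ✓
w3: successors {w1, w2, w6}; Diamond (p or q or not p) there: w1:T, w2:T, w6:T. ✓
w4: no successors, so Diamond Diamond (p or q or not p) fails. ✗
w5: successors {w0, w2, w3, w5, w6}; Diamond (p or q or not p) there: w0:T, w2:T, w3:T, w5:T, w6:T. ✓
w6: successors {w3, w4, w6}; Diamond (p or q or not p) there: w3:T, w4:F, w6:T. ✓

{w0, w1, w2, w3, w5, w6}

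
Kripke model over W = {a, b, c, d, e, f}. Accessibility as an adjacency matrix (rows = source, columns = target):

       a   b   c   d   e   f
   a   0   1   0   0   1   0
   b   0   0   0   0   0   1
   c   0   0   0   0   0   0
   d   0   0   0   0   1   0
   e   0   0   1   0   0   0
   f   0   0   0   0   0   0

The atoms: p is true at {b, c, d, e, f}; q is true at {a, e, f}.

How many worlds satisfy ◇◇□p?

2

a: successors {b, e}; ◇□p there: b:T, e:T. ✓
b: successors {f}; ◇□p there: f:F. ✗
c: no successors, so ◇◇□p fails. ✗
d: successors {e}; ◇□p there: e:T. ✓
e: successors {c}; ◇□p there: c:F. ✗
f: no successors, so ◇◇□p fails. ✗
Satisfying worlds: {a, d}.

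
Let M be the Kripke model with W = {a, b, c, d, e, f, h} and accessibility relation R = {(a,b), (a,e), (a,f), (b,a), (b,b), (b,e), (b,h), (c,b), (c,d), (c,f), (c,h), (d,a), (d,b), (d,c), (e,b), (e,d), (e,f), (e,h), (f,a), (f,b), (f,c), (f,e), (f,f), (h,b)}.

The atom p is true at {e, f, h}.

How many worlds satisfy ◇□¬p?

3

a: successors {b, e, f}; □¬p there: b:F, e:F, f:F. ✗
b: successors {a, b, e, h}; □¬p there: a:F, b:F, e:F, h:T. ✓
c: successors {b, d, f, h}; □¬p there: b:F, d:T, f:F, h:T. ✓
d: successors {a, b, c}; □¬p there: a:F, b:F, c:F. ✗
e: successors {b, d, f, h}; □¬p there: b:F, d:T, f:F, h:T. ✓
f: successors {a, b, c, e, f}; □¬p there: a:F, b:F, c:F, e:F, f:F. ✗
h: successors {b}; □¬p there: b:F. ✗
Satisfying worlds: {b, c, e}.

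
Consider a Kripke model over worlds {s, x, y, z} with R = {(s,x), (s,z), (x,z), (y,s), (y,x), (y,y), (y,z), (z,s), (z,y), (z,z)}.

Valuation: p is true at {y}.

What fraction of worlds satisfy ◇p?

1/2

s: successors {x, z}; p there: x:F, z:F. ✗
x: successors {z}; p there: z:F. ✗
y: successors {s, x, y, z}; p there: s:F, x:F, y:T, z:F. ✓
z: successors {s, y, z}; p there: s:F, y:T, z:F. ✓
That's 2 of 4 worlds, so 2/4 = 1/2.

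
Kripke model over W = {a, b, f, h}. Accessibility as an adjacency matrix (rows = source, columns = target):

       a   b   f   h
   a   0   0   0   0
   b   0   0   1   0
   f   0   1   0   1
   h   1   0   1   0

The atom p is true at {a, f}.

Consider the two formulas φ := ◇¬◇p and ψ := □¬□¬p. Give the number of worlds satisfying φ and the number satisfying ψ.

2 and 2

For ◇¬◇p:
a: no successors, so ◇¬◇p fails. ✗
b: successors {f}; ¬◇p there: f:T. ✓
f: successors {b, h}; ¬◇p there: b:F, h:F. ✗
h: successors {a, f}; ¬◇p there: a:T, f:T. ✓
— 2 worlds.
For □¬□¬p:
a: no successors, so □¬□¬p holds vacuously. ✓
b: successors {f}; ¬□¬p there: f:F. ✗
f: successors {b, h}; ¬□¬p there: b:T, h:T. ✓
h: successors {a, f}; ¬□¬p there: a:F, f:F. ✗
— 2 worlds.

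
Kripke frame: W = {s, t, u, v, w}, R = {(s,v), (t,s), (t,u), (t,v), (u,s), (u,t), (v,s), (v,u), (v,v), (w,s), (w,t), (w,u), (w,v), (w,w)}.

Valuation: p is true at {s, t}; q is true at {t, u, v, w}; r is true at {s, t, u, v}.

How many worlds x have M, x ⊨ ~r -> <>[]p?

5

s: ~r is F, <>[]p is F. ✓
t: ~r is F, <>[]p is T. ✓
u: ~r is F, <>[]p is F. ✓
v: ~r is F, <>[]p is T. ✓
w: ~r is T, <>[]p is T. ✓
Satisfying worlds: {s, t, u, v, w}.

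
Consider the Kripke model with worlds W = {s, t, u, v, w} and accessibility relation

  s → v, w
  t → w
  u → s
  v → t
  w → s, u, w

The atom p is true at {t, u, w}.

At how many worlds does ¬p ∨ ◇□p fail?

3

s: ¬p is T, ◇□p is T. ✓
t: ¬p is F, ◇□p is F. ✗
u: ¬p is F, ◇□p is F. ✗
v: ¬p is T, ◇□p is T. ✓
w: ¬p is F, ◇□p is F. ✗
Satisfying worlds: {s, v}.
So ¬p ∨ ◇□p fails at the other 3 worlds.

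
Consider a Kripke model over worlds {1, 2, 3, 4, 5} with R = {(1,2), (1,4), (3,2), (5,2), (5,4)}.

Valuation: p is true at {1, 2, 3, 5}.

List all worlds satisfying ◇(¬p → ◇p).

{1, 3, 5}

1: successors {2, 4}; ¬p → ◇p there: 2:T, 4:F. ✓
2: no successors, so ◇(¬p → ◇p) fails. ✗
3: successors {2}; ¬p → ◇p there: 2:T. ✓
4: no successors, so ◇(¬p → ◇p) fails. ✗
5: successors {2, 4}; ¬p → ◇p there: 2:T, 4:F. ✓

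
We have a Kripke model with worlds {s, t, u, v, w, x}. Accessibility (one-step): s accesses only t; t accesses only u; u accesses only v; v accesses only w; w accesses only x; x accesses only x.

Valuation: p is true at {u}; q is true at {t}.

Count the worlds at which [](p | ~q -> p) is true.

s: successors {t}; p | ~q -> p there: t:T. ✓
t: successors {u}; p | ~q -> p there: u:T. ✓
u: successors {v}; p | ~q -> p there: v:F. ✗
v: successors {w}; p | ~q -> p there: w:F. ✗
w: successors {x}; p | ~q -> p there: x:F. ✗
x: successors {x}; p | ~q -> p there: x:F. ✗
Satisfying worlds: {s, t}.

2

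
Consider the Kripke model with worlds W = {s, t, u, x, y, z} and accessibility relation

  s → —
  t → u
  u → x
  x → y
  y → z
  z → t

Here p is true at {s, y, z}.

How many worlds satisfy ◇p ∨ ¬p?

s: ◇p is F, ¬p is F. ✗
t: ◇p is F, ¬p is T. ✓
u: ◇p is F, ¬p is T. ✓
x: ◇p is T, ¬p is T. ✓
y: ◇p is T, ¬p is F. ✓
z: ◇p is F, ¬p is F. ✗
Satisfying worlds: {t, u, x, y}.

4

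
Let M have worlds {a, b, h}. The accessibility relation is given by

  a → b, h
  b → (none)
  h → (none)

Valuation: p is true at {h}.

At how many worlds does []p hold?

2

a: successors {b, h}; p there: b:F, h:T. ✗
b: no successors, so []p holds vacuously. ✓
h: no successors, so []p holds vacuously. ✓
Satisfying worlds: {b, h}.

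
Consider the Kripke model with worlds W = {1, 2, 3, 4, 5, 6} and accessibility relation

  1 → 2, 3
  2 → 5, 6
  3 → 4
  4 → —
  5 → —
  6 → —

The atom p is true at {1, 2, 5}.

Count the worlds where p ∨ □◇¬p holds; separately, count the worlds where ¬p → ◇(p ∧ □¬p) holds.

5 and 3

For p ∨ □◇¬p:
1: p is T, □◇¬p is T. ✓
2: p is T, □◇¬p is F. ✓
3: p is F, □◇¬p is F. ✗
4: p is F, □◇¬p is T. ✓
5: p is T, □◇¬p is T. ✓
6: p is F, □◇¬p is T. ✓
— 5 worlds.
For ¬p → ◇(p ∧ □¬p):
1: ¬p is F, ◇(p ∧ □¬p) is F. ✓
2: ¬p is F, ◇(p ∧ □¬p) is T. ✓
3: ¬p is T, ◇(p ∧ □¬p) is F. ✗
4: ¬p is T, ◇(p ∧ □¬p) is F. ✗
5: ¬p is F, ◇(p ∧ □¬p) is F. ✓
6: ¬p is T, ◇(p ∧ □¬p) is F. ✗
— 3 worlds.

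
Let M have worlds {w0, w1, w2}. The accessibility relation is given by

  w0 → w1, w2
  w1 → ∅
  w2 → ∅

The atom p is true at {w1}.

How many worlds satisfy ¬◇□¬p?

w0: ◇□¬p is T. ✗
w1: ◇□¬p is F. ✓
w2: ◇□¬p is F. ✓
Satisfying worlds: {w1, w2}.

2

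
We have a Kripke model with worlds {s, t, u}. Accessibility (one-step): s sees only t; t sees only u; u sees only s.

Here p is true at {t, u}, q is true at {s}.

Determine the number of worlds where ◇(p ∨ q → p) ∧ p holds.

1

s: ◇(p ∨ q → p) is T, p is F. ✗
t: ◇(p ∨ q → p) is T, p is T. ✓
u: ◇(p ∨ q → p) is F, p is T. ✗
Satisfying worlds: {t}.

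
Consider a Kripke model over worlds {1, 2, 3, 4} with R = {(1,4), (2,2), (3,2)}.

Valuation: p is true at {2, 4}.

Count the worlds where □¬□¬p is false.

1: successors {4}; ¬□¬p there: 4:F. ✗
2: successors {2}; ¬□¬p there: 2:T. ✓
3: successors {2}; ¬□¬p there: 2:T. ✓
4: no successors, so □¬□¬p holds vacuously. ✓
Satisfying worlds: {2, 3, 4}.
So □¬□¬p fails at the other 1 world.

1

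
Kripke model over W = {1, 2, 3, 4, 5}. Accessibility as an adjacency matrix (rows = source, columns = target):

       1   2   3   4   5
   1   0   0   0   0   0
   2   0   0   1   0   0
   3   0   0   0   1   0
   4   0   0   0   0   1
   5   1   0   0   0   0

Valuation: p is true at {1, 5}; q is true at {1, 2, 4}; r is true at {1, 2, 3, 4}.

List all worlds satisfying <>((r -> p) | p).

1: no successors, so <>((r -> p) | p) fails. ✗
2: successors {3}; (r -> p) | p there: 3:F. ✗
3: successors {4}; (r -> p) | p there: 4:F. ✗
4: successors {5}; (r -> p) | p there: 5:T. ✓
5: successors {1}; (r -> p) | p there: 1:T. ✓

{4, 5}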